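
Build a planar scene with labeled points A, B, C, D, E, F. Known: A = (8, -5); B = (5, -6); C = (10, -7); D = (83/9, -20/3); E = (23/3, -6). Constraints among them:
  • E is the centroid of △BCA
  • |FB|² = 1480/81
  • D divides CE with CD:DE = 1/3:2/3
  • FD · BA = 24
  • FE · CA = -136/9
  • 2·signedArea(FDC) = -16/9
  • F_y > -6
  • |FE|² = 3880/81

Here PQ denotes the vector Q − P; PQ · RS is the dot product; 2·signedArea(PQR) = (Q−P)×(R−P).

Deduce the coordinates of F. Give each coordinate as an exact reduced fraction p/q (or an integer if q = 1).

F = (7/9, -16/3)

1. F_x = 7/9  [FE · CA = -136/9 ∩ 2·signedArea(FDC) = -16/9]
2. F_y = -16/3  [FE · CA = -136/9 ∩ 2·signedArea(FDC) = -16/9]
   → F = (7/9, -16/3)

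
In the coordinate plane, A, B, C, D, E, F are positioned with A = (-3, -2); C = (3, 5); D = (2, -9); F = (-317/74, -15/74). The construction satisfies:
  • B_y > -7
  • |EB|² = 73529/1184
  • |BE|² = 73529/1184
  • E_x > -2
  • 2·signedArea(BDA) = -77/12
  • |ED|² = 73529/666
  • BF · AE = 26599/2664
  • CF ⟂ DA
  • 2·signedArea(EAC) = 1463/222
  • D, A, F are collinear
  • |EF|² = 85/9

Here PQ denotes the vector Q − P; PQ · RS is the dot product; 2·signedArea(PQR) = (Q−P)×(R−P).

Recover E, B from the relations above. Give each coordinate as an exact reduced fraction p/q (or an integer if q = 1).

B = (1015/888, -1929/296)
E = (-317/222, 69/74)

1. E_x = -317/222  [line -7·x + 6·y + -3461/222 = 0 ∩ |EF|² = 85/9]
2. E_y = 69/74  [line -7·x + 6·y + -3461/222 = 0 ∩ |EF|² = 85/9]
   → E = (-317/222, 69/74)
3. B_x = 1015/888  [2·signedArea(BDA) = -77/12 ∩ BF · AE = 26599/2664]
4. B_y = -1929/296  [2·signedArea(BDA) = -77/12 ∩ BF · AE = 26599/2664]
   → B = (1015/888, -1929/296)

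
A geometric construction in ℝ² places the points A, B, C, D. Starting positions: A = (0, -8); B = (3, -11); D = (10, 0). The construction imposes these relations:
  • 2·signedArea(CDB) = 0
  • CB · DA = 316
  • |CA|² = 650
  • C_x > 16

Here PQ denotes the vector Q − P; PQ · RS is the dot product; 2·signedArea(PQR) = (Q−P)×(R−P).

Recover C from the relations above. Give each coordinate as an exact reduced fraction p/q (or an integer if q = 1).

C = (17, 11)

1. C_x = 17  [2·signedArea(CDB) = 0 ∩ CB · DA = 316]
2. C_y = 11  [2·signedArea(CDB) = 0 ∩ CB · DA = 316]
   → C = (17, 11)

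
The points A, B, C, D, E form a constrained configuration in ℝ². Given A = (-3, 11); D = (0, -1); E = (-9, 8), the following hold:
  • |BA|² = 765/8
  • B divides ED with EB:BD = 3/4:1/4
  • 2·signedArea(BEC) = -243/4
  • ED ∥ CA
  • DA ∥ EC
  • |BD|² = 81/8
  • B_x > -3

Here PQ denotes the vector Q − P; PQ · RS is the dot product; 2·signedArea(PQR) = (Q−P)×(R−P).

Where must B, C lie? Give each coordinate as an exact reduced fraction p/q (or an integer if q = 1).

1. B_x = -9/4  [B divides ED with EB:BD = 3/4:1/4]
2. B_y = 5/4  [B divides ED with EB:BD = 3/4:1/4]
   → B = (-9/4, 5/4)
3. C_x = -12  [ED ∥ CA ∩ DA ∥ EC]
4. C_y = 20  [ED ∥ CA ∩ DA ∥ EC]
   → C = (-12, 20)

B = (-9/4, 5/4)
C = (-12, 20)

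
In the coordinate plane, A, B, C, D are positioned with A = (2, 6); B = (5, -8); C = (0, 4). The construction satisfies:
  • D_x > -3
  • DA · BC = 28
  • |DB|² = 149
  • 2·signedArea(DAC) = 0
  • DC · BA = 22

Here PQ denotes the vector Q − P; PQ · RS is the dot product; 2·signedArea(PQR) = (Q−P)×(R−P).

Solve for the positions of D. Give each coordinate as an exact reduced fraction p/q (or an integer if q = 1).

D = (-2, 2)

1. D_x = -2  [2·signedArea(DAC) = 0 ∩ DC · BA = 22]
2. D_y = 2  [2·signedArea(DAC) = 0 ∩ DC · BA = 22]
   → D = (-2, 2)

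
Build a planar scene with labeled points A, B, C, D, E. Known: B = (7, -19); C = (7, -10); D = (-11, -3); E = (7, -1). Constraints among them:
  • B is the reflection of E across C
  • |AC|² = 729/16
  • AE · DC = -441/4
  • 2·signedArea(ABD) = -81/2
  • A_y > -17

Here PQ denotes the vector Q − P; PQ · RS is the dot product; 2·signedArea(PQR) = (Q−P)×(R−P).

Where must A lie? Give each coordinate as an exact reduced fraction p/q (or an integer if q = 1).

A = (7, -67/4)

1. A_x = 7  [2·signedArea(ABD) = -81/2 ∩ AE · DC = -441/4]
2. A_y = -67/4  [2·signedArea(ABD) = -81/2 ∩ AE · DC = -441/4]
   → A = (7, -67/4)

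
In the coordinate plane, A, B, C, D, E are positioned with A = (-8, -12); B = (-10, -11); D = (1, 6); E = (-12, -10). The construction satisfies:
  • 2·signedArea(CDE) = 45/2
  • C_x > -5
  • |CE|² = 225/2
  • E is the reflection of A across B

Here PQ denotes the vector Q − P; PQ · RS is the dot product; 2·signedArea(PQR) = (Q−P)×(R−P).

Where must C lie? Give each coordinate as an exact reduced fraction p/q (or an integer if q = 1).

1. C_x = -9/2  [line 16·x + -13·y + 79/2 = 0 ∩ |CE|² = 225/2]
2. C_y = -5/2  [line 16·x + -13·y + 79/2 = 0 ∩ |CE|² = 225/2]
   → C = (-9/2, -5/2)

C = (-9/2, -5/2)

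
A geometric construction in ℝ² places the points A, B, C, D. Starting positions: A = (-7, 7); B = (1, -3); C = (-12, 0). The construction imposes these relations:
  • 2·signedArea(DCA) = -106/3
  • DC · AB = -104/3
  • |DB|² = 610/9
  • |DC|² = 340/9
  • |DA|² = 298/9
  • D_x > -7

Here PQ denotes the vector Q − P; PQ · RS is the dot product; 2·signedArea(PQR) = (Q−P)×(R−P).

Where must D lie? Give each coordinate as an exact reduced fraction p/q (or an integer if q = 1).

D = (-6, 4/3)

1. D_x = -6  [2·signedArea(DCA) = -106/3 ∩ DC · AB = -104/3]
2. D_y = 4/3  [2·signedArea(DCA) = -106/3 ∩ DC · AB = -104/3]
   → D = (-6, 4/3)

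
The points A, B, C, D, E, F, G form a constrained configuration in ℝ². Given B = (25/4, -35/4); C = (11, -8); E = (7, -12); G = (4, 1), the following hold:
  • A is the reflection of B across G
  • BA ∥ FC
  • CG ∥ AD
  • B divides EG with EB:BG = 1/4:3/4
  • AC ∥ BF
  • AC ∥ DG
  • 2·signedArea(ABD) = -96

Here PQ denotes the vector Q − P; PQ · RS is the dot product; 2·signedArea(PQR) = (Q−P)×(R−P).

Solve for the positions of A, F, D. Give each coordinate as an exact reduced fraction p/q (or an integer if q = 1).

1. A_x = 7/4  [A is the reflection of B across G]
2. A_y = 43/4  [A is the reflection of B across G]
   → A = (7/4, 43/4)
3. F_x = 31/2  [BA ∥ FC ∩ AC ∥ BF]
4. F_y = -55/2  [BA ∥ FC ∩ AC ∥ BF]
   → F = (31/2, -55/2)
5. D_x = -21/4  [AC ∥ DG ∩ CG ∥ AD]
6. D_y = 79/4  [AC ∥ DG ∩ CG ∥ AD]
   → D = (-21/4, 79/4)

A = (7/4, 43/4)
D = (-21/4, 79/4)
F = (31/2, -55/2)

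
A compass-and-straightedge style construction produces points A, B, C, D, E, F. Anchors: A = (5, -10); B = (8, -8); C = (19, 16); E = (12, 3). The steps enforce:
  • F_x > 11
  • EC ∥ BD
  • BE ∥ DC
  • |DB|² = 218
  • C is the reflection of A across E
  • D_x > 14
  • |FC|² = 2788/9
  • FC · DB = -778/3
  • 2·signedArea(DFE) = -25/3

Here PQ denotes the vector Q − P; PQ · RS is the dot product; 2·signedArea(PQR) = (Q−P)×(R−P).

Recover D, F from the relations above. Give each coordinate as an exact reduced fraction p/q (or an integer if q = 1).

D = (15, 5)
F = (35/3, 0)

1. D_x = 15  [BE ∥ DC ∩ EC ∥ BD]
2. D_y = 5  [BE ∥ DC ∩ EC ∥ BD]
   → D = (15, 5)
3. F_x = 35/3  [FC · DB = -778/3 ∩ 2·signedArea(DFE) = -25/3]
4. F_y = 0  [FC · DB = -778/3 ∩ 2·signedArea(DFE) = -25/3]
   → F = (35/3, 0)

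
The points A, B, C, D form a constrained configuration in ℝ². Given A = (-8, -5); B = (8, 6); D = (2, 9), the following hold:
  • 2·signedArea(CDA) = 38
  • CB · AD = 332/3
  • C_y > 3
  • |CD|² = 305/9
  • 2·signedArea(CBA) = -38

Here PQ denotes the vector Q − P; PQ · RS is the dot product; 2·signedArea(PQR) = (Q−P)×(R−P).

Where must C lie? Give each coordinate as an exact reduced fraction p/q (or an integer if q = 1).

1. C_x = 2/3  [2·signedArea(CBA) = -38 ∩ 2·signedArea(CDA) = 38]
2. C_y = 10/3  [2·signedArea(CBA) = -38 ∩ 2·signedArea(CDA) = 38]
   → C = (2/3, 10/3)

C = (2/3, 10/3)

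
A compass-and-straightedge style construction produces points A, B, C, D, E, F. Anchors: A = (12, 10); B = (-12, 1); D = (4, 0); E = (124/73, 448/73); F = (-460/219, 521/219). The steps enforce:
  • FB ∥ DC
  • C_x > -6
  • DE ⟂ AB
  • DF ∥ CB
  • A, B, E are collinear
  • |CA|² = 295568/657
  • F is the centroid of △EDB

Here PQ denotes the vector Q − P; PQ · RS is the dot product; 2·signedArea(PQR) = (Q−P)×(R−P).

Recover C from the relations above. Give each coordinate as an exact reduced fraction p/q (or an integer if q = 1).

C = (-1292/219, -302/219)

1. C_x = -1292/219  [DF ∥ CB ∩ FB ∥ DC]
2. C_y = -302/219  [DF ∥ CB ∩ FB ∥ DC]
   → C = (-1292/219, -302/219)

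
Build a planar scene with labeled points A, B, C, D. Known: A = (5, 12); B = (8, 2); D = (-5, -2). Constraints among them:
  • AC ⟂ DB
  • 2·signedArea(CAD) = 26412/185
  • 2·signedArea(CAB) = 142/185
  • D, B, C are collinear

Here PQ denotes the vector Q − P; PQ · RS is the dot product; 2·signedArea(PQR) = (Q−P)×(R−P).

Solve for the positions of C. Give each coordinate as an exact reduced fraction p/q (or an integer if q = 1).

1. C_x = 1493/185  [D, B, C are collinear ∩ AC ⟂ DB]
2. C_y = 374/185  [D, B, C are collinear ∩ AC ⟂ DB]
   → C = (1493/185, 374/185)

C = (1493/185, 374/185)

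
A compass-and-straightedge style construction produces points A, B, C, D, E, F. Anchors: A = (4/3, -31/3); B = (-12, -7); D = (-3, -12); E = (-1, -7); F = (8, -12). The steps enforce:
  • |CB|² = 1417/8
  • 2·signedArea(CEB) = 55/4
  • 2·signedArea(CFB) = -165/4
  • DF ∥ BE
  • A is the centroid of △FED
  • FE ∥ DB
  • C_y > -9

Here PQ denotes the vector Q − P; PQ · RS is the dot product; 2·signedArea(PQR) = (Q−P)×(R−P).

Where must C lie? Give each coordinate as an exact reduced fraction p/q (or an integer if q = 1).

1. C_x = 5/4  [2·signedArea(CFB) = -165/4 ∩ 2·signedArea(CEB) = 55/4]
2. C_y = -33/4  [2·signedArea(CFB) = -165/4 ∩ 2·signedArea(CEB) = 55/4]
   → C = (5/4, -33/4)

C = (5/4, -33/4)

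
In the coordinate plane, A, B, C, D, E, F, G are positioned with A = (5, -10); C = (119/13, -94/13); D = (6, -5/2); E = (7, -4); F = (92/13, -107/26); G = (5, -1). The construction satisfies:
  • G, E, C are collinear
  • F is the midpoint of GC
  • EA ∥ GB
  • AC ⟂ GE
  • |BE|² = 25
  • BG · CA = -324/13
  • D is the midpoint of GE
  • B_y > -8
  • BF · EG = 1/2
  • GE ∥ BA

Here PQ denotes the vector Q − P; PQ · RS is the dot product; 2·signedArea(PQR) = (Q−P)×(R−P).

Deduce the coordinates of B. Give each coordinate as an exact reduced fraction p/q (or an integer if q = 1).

1. B_x = 3  [GE ∥ BA ∩ EA ∥ GB]
2. B_y = -7  [GE ∥ BA ∩ EA ∥ GB]
   → B = (3, -7)

B = (3, -7)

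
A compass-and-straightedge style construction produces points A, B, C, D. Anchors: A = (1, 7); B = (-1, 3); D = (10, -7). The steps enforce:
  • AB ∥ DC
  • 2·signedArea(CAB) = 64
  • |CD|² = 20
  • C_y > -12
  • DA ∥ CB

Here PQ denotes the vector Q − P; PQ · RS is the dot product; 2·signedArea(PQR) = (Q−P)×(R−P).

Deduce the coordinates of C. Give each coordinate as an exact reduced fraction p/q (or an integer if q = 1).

C = (8, -11)

1. C_x = 8  [DA ∥ CB ∩ AB ∥ DC]
2. C_y = -11  [DA ∥ CB ∩ AB ∥ DC]
   → C = (8, -11)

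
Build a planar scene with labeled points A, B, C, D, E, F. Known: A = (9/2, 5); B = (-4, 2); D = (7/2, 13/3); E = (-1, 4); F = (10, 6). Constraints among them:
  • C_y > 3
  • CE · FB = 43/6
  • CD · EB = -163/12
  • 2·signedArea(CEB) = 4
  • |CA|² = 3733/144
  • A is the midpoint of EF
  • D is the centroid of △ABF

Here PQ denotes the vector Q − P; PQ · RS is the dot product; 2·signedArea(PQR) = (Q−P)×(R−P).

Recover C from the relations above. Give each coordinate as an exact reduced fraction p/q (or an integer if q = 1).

1. C_x = -1/4  [2·signedArea(CEB) = 4 ∩ CD · EB = -163/12]
2. C_y = 19/6  [2·signedArea(CEB) = 4 ∩ CD · EB = -163/12]
   → C = (-1/4, 19/6)

C = (-1/4, 19/6)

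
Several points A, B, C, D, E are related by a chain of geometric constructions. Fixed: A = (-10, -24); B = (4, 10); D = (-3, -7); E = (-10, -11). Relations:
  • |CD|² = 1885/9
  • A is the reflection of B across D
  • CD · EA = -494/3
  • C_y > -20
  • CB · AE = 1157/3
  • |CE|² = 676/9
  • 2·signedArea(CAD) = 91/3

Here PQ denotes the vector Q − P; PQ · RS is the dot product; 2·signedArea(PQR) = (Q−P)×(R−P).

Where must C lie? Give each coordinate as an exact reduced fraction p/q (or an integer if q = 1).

1. C_x = -10  [2·signedArea(CAD) = 91/3 ∩ CB · AE = 1157/3]
2. C_y = -59/3  [2·signedArea(CAD) = 91/3 ∩ CB · AE = 1157/3]
   → C = (-10, -59/3)

C = (-10, -59/3)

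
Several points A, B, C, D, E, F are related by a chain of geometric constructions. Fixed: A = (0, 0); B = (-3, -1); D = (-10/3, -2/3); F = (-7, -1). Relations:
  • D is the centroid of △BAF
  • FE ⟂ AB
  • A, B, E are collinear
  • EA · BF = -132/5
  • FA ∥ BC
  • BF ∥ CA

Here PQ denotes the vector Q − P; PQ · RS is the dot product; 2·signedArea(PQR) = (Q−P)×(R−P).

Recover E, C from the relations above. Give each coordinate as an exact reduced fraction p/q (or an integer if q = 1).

1. E_x = -33/5  [A, B, E are collinear ∩ FE ⟂ AB]
2. E_y = -11/5  [A, B, E are collinear ∩ FE ⟂ AB]
   → E = (-33/5, -11/5)
3. C_x = 4  [BF ∥ CA ∩ FA ∥ BC]
4. C_y = 0  [BF ∥ CA ∩ FA ∥ BC]
   → C = (4, 0)

C = (4, 0)
E = (-33/5, -11/5)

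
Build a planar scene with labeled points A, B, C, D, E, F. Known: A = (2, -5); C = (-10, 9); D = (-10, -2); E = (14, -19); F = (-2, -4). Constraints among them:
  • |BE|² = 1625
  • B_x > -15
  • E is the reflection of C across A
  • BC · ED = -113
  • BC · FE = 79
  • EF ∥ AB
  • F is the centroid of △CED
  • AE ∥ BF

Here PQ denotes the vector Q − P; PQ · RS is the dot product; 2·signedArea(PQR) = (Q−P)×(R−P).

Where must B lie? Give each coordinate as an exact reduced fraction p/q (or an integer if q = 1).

1. B_x = -14  [AE ∥ BF ∩ EF ∥ AB]
2. B_y = 10  [AE ∥ BF ∩ EF ∥ AB]
   → B = (-14, 10)

B = (-14, 10)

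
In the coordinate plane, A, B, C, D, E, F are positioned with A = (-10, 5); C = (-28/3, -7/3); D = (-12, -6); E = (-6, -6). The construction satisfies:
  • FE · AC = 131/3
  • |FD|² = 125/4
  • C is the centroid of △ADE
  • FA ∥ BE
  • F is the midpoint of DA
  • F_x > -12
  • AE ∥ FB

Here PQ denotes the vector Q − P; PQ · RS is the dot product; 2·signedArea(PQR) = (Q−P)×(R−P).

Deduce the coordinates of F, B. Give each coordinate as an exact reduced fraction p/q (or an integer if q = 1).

1. F_x = -11  [F is the midpoint of DA]
2. F_y = -1/2  [F is the midpoint of DA]
   → F = (-11, -1/2)
3. B_x = -7  [FA ∥ BE ∩ AE ∥ FB]
4. B_y = -23/2  [FA ∥ BE ∩ AE ∥ FB]
   → B = (-7, -23/2)

B = (-7, -23/2)
F = (-11, -1/2)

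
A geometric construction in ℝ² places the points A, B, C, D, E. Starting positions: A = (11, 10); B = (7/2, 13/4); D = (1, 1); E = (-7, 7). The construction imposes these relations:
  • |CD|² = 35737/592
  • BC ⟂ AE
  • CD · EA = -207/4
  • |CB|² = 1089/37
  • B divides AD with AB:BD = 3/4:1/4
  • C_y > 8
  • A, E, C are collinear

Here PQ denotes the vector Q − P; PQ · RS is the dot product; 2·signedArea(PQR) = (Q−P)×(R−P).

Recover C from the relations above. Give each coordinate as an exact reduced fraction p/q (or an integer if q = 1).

1. C_x = 193/74  [A, E, C are collinear ∩ BC ⟂ AE]
2. C_y = 1273/148  [A, E, C are collinear ∩ BC ⟂ AE]
   → C = (193/74, 1273/148)

C = (193/74, 1273/148)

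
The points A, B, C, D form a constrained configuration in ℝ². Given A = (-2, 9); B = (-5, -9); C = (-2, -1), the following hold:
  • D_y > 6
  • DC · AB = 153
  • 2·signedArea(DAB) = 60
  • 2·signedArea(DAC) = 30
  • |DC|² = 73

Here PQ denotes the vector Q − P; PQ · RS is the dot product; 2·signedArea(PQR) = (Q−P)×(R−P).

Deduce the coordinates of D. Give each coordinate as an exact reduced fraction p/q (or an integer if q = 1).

D = (1, 7)

1. D_x = 1  [2·signedArea(DAC) = 30 ∩ DC · AB = 153]
2. D_y = 7  [2·signedArea(DAC) = 30 ∩ DC · AB = 153]
   → D = (1, 7)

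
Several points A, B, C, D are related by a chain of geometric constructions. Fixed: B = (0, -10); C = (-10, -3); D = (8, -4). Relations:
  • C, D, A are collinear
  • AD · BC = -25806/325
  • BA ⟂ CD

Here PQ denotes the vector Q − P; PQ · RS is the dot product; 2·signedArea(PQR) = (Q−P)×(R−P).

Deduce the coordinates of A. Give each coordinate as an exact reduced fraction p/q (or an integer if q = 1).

1. A_x = 116/325  [C, D, A are collinear ∩ BA ⟂ CD]
2. A_y = -1162/325  [C, D, A are collinear ∩ BA ⟂ CD]
   → A = (116/325, -1162/325)

A = (116/325, -1162/325)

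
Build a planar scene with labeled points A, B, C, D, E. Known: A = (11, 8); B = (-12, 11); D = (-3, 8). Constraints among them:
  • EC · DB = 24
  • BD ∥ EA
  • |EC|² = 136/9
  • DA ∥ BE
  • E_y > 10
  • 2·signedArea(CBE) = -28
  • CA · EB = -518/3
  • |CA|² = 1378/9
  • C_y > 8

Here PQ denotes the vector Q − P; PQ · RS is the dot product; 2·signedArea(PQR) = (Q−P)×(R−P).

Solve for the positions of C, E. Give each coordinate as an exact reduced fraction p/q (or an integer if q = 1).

C = (-4/3, 9)
E = (2, 11)

1. E_x = 2  [BD ∥ EA ∩ DA ∥ BE]
2. E_y = 11  [BD ∥ EA ∩ DA ∥ BE]
   → E = (2, 11)
3. C_x = -4/3  [2·signedArea(CBE) = -28 ∩ CA · EB = -518/3]
4. C_y = 9  [2·signedArea(CBE) = -28 ∩ CA · EB = -518/3]
   → C = (-4/3, 9)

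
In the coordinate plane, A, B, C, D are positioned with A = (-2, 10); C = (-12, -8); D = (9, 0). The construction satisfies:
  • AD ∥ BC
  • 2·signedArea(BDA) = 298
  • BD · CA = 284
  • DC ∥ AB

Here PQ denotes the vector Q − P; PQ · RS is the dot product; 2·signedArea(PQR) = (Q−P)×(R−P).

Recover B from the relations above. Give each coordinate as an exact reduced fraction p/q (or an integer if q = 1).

B = (-23, 2)

1. B_x = -23  [AD ∥ BC ∩ DC ∥ AB]
2. B_y = 2  [AD ∥ BC ∩ DC ∥ AB]
   → B = (-23, 2)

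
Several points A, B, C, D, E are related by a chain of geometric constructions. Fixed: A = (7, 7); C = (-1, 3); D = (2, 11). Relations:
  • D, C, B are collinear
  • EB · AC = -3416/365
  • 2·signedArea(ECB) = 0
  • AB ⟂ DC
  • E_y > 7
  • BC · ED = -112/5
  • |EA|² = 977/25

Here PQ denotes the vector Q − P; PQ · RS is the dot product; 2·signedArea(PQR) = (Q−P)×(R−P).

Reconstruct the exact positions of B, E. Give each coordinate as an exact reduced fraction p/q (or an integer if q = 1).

1. B_x = 95/73  [D, C, B are collinear ∩ AB ⟂ DC]
2. B_y = 667/73  [D, C, B are collinear ∩ AB ⟂ DC]
   → B = (95/73, 667/73)
3. E_x = 4/5  [2·signedArea(ECB) = 0 ∩ EB · AC = -3416/365]
4. E_y = 39/5  [2·signedArea(ECB) = 0 ∩ EB · AC = -3416/365]
   → E = (4/5, 39/5)

B = (95/73, 667/73)
E = (4/5, 39/5)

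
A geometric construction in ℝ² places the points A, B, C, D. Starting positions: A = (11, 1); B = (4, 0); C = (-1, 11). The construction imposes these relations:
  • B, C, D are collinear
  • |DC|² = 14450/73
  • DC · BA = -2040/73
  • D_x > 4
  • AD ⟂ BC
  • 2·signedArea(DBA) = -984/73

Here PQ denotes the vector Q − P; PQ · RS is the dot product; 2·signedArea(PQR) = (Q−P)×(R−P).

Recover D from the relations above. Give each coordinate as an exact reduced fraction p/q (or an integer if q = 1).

1. D_x = 352/73  [B, C, D are collinear ∩ AD ⟂ BC]
2. D_y = -132/73  [B, C, D are collinear ∩ AD ⟂ BC]
   → D = (352/73, -132/73)

D = (352/73, -132/73)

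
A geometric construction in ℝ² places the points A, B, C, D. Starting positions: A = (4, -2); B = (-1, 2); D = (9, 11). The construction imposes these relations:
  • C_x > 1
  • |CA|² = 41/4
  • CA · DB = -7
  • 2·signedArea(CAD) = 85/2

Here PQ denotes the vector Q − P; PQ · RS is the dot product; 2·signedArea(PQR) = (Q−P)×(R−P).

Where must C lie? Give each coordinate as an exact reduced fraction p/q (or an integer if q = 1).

C = (3/2, 0)

1. C_x = 3/2  [CA · DB = -7 ∩ 2·signedArea(CAD) = 85/2]
2. C_y = 0  [CA · DB = -7 ∩ 2·signedArea(CAD) = 85/2]
   → C = (3/2, 0)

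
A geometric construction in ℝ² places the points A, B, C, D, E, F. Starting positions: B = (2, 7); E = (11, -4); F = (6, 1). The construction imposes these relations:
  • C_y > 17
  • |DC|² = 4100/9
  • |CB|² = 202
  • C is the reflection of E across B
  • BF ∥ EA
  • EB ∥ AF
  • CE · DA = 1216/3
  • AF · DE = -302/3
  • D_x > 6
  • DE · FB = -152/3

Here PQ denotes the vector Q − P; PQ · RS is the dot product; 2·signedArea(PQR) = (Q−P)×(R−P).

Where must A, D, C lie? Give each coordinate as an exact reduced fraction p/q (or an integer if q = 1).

1. A_x = 15  [EB ∥ AF ∩ BF ∥ EA]
2. A_y = -10  [EB ∥ AF ∩ BF ∥ EA]
   → A = (15, -10)
3. D_x = 19/3  [DE · FB = -152/3 ∩ AF · DE = -302/3]
4. D_y = 4/3  [DE · FB = -152/3 ∩ AF · DE = -302/3]
   → D = (19/3, 4/3)
5. C_x = -7  [C is the reflection of E across B]
6. C_y = 18  [C is the reflection of E across B]
   → C = (-7, 18)

A = (15, -10)
C = (-7, 18)
D = (19/3, 4/3)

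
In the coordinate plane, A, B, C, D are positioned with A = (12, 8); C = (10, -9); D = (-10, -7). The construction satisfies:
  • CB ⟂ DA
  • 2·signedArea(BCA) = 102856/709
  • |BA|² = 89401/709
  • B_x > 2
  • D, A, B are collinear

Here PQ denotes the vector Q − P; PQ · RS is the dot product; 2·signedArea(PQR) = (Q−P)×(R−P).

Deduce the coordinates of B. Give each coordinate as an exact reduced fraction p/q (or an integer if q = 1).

B = (1930/709, 1187/709)

1. B_x = 1930/709  [D, A, B are collinear ∩ CB ⟂ DA]
2. B_y = 1187/709  [D, A, B are collinear ∩ CB ⟂ DA]
   → B = (1930/709, 1187/709)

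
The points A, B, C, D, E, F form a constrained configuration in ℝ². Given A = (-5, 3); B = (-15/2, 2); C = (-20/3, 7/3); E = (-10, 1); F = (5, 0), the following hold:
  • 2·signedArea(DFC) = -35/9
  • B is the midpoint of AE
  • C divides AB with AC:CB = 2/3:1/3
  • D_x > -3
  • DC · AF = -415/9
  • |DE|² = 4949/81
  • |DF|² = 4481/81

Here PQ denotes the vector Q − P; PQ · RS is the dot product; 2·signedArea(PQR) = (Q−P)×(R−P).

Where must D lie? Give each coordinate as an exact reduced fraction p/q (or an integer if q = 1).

D = (-20/9, 16/9)

1. D_x = -20/9  [DC · AF = -415/9 ∩ 2·signedArea(DFC) = -35/9]
2. D_y = 16/9  [DC · AF = -415/9 ∩ 2·signedArea(DFC) = -35/9]
   → D = (-20/9, 16/9)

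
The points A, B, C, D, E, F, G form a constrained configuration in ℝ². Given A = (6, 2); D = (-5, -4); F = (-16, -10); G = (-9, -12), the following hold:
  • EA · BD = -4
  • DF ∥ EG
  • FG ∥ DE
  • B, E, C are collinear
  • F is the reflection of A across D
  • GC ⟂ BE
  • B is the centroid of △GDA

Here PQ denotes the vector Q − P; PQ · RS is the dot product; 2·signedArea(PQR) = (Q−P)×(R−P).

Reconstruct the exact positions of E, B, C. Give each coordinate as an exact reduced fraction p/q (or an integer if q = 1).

B = (-8/3, -14/3)
C = (-349/53, -188/53)
E = (2, -6)

1. E_x = 2  [DF ∥ EG ∩ FG ∥ DE]
2. E_y = -6  [DF ∥ EG ∩ FG ∥ DE]
   → E = (2, -6)
3. B_x = -8/3  [B is the centroid of △GDA]
4. B_y = -14/3  [B is the centroid of △GDA]
   → B = (-8/3, -14/3)
5. C_x = -349/53  [B, E, C are collinear ∩ GC ⟂ BE]
6. C_y = -188/53  [B, E, C are collinear ∩ GC ⟂ BE]
   → C = (-349/53, -188/53)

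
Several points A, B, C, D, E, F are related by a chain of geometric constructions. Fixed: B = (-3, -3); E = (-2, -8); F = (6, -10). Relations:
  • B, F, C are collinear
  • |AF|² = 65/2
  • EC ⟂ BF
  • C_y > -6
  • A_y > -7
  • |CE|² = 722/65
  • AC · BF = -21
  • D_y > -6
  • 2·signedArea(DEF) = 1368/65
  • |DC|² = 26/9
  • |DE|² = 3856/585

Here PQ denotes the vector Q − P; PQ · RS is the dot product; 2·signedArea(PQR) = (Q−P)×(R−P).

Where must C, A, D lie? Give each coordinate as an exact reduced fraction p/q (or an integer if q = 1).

A = (3/2, -13/2)
C = (3/65, -349/65)
D = (-322/195, -1064/195)

1. C_x = 3/65  [B, F, C are collinear ∩ EC ⟂ BF]
2. C_y = -349/65  [B, F, C are collinear ∩ EC ⟂ BF]
   → C = (3/65, -349/65)
3. A_x = 3/2  [line -9·x + 7·y + 59 = 0 ∩ |AF|² = 65/2]
4. A_y = -13/2  [line -9·x + 7·y + 59 = 0 ∩ |AF|² = 65/2]
   → A = (3/2, -13/2)
5. D_x = -322/195  [line 2·x + 8·y + 3052/65 = 0 ∩ |DC|² = 26/9]
6. D_y = -1064/195  [line 2·x + 8·y + 3052/65 = 0 ∩ |DC|² = 26/9]
   → D = (-322/195, -1064/195)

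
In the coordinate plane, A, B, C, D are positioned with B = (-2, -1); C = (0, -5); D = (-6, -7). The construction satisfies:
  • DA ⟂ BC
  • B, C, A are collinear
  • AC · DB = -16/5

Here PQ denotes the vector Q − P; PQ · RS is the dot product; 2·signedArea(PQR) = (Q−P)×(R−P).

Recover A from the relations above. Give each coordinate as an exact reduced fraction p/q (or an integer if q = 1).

1. A_x = -2/5  [B, C, A are collinear ∩ DA ⟂ BC]
2. A_y = -21/5  [B, C, A are collinear ∩ DA ⟂ BC]
   → A = (-2/5, -21/5)

A = (-2/5, -21/5)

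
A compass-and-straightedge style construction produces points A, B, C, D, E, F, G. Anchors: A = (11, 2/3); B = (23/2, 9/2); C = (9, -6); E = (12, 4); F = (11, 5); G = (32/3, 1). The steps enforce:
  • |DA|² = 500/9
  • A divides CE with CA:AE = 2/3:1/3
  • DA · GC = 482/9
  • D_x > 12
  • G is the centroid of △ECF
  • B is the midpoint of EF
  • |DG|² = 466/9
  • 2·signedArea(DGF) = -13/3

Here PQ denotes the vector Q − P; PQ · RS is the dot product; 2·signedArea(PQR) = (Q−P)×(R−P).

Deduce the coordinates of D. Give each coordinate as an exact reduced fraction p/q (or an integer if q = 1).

1. D_x = 37/3  [DA · GC = 482/9 ∩ 2·signedArea(DGF) = -13/3]
2. D_y = 8  [DA · GC = 482/9 ∩ 2·signedArea(DGF) = -13/3]
   → D = (37/3, 8)

D = (37/3, 8)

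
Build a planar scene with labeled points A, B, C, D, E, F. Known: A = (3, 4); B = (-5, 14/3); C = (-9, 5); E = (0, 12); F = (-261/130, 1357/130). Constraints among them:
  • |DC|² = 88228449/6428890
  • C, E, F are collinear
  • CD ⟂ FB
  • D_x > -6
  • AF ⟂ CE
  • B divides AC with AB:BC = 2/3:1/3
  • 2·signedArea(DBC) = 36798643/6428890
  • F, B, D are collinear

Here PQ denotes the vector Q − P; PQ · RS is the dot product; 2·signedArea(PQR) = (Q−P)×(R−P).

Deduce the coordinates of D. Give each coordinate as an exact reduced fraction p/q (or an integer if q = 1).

D = (-36716367/6428890, 21182819/6428890)

1. D_x = -36716367/6428890  [F, B, D are collinear ∩ CD ⟂ FB]
2. D_y = 21182819/6428890  [F, B, D are collinear ∩ CD ⟂ FB]
   → D = (-36716367/6428890, 21182819/6428890)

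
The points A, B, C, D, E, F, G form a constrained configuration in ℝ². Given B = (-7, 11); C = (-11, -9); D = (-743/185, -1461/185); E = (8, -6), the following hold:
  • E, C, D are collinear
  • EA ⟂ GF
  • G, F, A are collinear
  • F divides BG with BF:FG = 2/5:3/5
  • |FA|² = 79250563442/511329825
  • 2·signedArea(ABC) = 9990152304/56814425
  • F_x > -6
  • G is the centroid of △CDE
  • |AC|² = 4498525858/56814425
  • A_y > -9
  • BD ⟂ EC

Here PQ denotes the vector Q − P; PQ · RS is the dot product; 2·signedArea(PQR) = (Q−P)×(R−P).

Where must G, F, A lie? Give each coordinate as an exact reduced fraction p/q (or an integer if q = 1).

A = (-120113288/56814425, -484640966/56814425)
F = (-14251/2775, 3281/925)
G = (-1298/555, -1412/185)

1. G_x = -1298/555  [G is the centroid of △CDE]
2. G_y = -1412/185  [G is the centroid of △CDE]
   → G = (-1298/555, -1412/185)
3. F_x = -14251/2775  [F divides BG with BF:FG = 2/5:3/5]
4. F_y = 3281/925  [F divides BG with BF:FG = 2/5:3/5]
   → F = (-14251/2775, 3281/925)
5. A_x = -120113288/56814425  [G, F, A are collinear ∩ EA ⟂ GF]
6. A_y = -484640966/56814425  [G, F, A are collinear ∩ EA ⟂ GF]
   → A = (-120113288/56814425, -484640966/56814425)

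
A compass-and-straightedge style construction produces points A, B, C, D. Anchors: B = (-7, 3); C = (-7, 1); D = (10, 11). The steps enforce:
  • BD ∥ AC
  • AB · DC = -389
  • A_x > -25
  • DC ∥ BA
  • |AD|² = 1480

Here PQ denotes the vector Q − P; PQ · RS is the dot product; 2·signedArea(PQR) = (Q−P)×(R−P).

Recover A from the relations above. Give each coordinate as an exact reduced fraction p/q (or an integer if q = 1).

A = (-24, -7)

1. A_x = -24  [BD ∥ AC ∩ DC ∥ BA]
2. A_y = -7  [BD ∥ AC ∩ DC ∥ BA]
   → A = (-24, -7)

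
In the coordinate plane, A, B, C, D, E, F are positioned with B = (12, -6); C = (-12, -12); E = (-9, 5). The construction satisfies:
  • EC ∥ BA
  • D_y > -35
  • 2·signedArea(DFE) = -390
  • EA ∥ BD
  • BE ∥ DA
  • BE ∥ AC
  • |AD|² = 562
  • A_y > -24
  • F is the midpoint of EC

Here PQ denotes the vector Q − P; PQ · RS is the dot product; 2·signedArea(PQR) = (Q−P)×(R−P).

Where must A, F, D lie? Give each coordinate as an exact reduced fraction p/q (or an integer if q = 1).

1. A_x = 9  [BE ∥ AC ∩ EC ∥ BA]
2. A_y = -23  [BE ∥ AC ∩ EC ∥ BA]
   → A = (9, -23)
3. F_x = -21/2  [F is the midpoint of EC]
4. F_y = -7/2  [F is the midpoint of EC]
   → F = (-21/2, -7/2)
5. D_x = 30  [BE ∥ DA ∩ EA ∥ BD]
6. D_y = -34  [BE ∥ DA ∩ EA ∥ BD]
   → D = (30, -34)

A = (9, -23)
D = (30, -34)
F = (-21/2, -7/2)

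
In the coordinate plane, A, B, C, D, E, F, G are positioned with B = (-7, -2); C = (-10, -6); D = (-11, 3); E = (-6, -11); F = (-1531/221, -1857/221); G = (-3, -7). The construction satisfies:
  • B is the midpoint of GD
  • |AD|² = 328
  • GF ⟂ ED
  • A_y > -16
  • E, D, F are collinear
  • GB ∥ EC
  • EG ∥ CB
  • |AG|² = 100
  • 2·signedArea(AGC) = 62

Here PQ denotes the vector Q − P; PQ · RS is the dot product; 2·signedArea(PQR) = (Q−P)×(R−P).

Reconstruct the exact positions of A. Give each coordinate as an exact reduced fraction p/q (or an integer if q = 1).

1. A_x = -9  [line -1·x + -7·y + -114 = 0 ∩ |AG|² = 100]
2. A_y = -15  [line -1·x + -7·y + -114 = 0 ∩ |AG|² = 100]
   → A = (-9, -15)

A = (-9, -15)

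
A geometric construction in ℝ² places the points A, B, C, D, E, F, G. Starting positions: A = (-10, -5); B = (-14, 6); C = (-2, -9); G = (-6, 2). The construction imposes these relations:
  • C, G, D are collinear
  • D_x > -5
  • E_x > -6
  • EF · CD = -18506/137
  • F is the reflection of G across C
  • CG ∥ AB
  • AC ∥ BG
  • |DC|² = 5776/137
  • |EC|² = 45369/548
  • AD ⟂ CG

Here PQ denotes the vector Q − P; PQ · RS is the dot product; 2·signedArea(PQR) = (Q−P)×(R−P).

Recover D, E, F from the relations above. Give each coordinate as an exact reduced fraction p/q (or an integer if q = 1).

D = (-578/137, -397/137)
E = (-700/137, -123/274)
F = (2, -20)

1. D_x = -578/137  [C, G, D are collinear ∩ AD ⟂ CG]
2. D_y = -397/137  [C, G, D are collinear ∩ AD ⟂ CG]
   → D = (-578/137, -397/137)
3. F_x = 2  [F is the reflection of G across C]
4. F_y = -20  [F is the reflection of G across C]
   → F = (2, -20)
5. E_x = -700/137  [line 304/137·x + -836/137·y + 1178/137 = 0 ∩ |EC|² = 45369/548]
6. E_y = -123/274  [line 304/137·x + -836/137·y + 1178/137 = 0 ∩ |EC|² = 45369/548]
   → E = (-700/137, -123/274)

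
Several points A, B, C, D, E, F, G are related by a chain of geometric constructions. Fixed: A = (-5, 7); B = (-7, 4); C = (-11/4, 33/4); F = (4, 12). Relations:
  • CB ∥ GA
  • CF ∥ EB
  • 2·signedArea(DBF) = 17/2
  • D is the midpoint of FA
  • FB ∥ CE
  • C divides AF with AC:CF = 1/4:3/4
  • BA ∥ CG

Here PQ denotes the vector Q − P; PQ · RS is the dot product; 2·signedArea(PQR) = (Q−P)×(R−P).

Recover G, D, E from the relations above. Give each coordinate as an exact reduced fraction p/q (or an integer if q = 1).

1. G_x = -3/4  [CB ∥ GA ∩ BA ∥ CG]
2. G_y = 45/4  [CB ∥ GA ∩ BA ∥ CG]
   → G = (-3/4, 45/4)
3. D_x = -1/2  [D is the midpoint of FA]
4. D_y = 19/2  [D is the midpoint of FA]
   → D = (-1/2, 19/2)
5. E_x = -55/4  [CF ∥ EB ∩ FB ∥ CE]
6. E_y = 1/4  [CF ∥ EB ∩ FB ∥ CE]
   → E = (-55/4, 1/4)

D = (-1/2, 19/2)
E = (-55/4, 1/4)
G = (-3/4, 45/4)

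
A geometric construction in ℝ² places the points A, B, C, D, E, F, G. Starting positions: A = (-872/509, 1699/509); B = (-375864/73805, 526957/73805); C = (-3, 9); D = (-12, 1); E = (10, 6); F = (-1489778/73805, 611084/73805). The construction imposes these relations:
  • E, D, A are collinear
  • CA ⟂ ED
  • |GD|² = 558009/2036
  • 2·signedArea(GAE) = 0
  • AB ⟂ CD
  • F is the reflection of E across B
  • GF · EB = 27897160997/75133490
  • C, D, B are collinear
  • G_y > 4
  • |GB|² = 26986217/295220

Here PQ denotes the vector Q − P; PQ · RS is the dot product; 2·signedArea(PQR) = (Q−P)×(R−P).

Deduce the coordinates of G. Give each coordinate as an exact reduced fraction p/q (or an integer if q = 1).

1. G_x = 2109/509  [2·signedArea(GAE) = 0 ∩ GF · EB = 27897160997/75133490]
2. G_y = 4753/1018  [2·signedArea(GAE) = 0 ∩ GF · EB = 27897160997/75133490]
   → G = (2109/509, 4753/1018)

G = (2109/509, 4753/1018)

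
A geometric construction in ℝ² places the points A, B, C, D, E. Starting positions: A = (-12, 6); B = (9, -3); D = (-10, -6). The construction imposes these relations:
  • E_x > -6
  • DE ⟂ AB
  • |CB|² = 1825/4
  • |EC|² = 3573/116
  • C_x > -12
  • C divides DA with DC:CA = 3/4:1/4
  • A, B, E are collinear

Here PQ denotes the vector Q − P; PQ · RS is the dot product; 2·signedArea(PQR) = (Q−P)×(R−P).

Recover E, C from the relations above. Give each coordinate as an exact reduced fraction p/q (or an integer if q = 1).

1. E_x = -173/29  [A, B, E are collinear ∩ DE ⟂ AB]
2. E_y = 99/29  [A, B, E are collinear ∩ DE ⟂ AB]
   → E = (-173/29, 99/29)
3. C_x = -23/2  [C divides DA with DC:CA = 3/4:1/4]
4. C_y = 3  [C divides DA with DC:CA = 3/4:1/4]
   → C = (-23/2, 3)

C = (-23/2, 3)
E = (-173/29, 99/29)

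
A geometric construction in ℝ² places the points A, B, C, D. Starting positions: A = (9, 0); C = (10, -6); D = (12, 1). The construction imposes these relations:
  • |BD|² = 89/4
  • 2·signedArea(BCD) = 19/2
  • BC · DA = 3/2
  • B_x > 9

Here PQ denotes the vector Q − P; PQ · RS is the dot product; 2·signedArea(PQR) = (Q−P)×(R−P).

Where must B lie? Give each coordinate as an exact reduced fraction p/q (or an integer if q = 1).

1. B_x = 19/2  [2·signedArea(BCD) = 19/2 ∩ BC · DA = 3/2]
2. B_y = -3  [2·signedArea(BCD) = 19/2 ∩ BC · DA = 3/2]
   → B = (19/2, -3)

B = (19/2, -3)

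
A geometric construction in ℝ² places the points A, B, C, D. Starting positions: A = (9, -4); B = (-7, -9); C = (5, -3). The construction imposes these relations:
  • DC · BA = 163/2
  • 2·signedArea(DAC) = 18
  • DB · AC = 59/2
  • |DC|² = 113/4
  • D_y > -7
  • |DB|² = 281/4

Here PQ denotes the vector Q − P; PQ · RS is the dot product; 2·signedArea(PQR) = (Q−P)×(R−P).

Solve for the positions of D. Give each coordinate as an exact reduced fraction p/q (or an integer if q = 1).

1. D_x = 1  [DB · AC = 59/2 ∩ DC · BA = 163/2]
2. D_y = -13/2  [DB · AC = 59/2 ∩ DC · BA = 163/2]
   → D = (1, -13/2)

D = (1, -13/2)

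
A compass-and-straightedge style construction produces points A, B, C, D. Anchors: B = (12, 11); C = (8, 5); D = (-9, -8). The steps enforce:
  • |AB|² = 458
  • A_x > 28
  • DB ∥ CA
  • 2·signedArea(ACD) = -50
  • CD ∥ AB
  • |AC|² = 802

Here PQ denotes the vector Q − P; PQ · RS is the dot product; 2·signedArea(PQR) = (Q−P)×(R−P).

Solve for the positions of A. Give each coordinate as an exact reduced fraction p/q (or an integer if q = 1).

A = (29, 24)

1. A_x = 29  [CD ∥ AB ∩ DB ∥ CA]
2. A_y = 24  [CD ∥ AB ∩ DB ∥ CA]
   → A = (29, 24)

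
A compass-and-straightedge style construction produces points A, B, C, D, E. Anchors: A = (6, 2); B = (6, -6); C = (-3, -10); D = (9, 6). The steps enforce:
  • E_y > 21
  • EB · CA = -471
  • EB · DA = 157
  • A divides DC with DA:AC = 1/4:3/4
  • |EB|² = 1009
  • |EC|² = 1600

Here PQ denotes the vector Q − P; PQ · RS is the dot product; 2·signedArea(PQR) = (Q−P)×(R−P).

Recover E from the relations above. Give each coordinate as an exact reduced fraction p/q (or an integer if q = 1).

E = (21, 22)

1. E_x = 21  [line 3·x + 4·y + -151 = 0 ∩ |EC|² = 1600]
2. E_y = 22  [line 3·x + 4·y + -151 = 0 ∩ |EC|² = 1600]
   → E = (21, 22)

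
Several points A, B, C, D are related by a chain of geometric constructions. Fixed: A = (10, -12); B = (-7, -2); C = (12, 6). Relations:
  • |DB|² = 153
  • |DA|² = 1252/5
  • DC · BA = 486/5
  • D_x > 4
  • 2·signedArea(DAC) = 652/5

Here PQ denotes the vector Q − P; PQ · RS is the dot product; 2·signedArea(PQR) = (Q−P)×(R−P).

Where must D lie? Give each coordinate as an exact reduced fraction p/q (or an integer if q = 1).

D = (22/5, 14/5)

1. D_x = 22/5  [2·signedArea(DAC) = 652/5 ∩ DC · BA = 486/5]
2. D_y = 14/5  [2·signedArea(DAC) = 652/5 ∩ DC · BA = 486/5]
   → D = (22/5, 14/5)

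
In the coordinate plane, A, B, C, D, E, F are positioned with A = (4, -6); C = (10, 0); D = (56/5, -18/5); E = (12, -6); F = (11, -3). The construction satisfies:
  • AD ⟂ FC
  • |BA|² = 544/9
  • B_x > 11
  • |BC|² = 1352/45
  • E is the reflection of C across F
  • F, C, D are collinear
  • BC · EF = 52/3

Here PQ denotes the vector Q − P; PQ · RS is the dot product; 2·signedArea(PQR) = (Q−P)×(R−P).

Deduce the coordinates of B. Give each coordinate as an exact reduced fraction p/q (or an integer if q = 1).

1. B_x = 176/15  [line 1·x + -3·y + -82/3 = 0 ∩ |BC|² = 1352/45]
2. B_y = -26/5  [line 1·x + -3·y + -82/3 = 0 ∩ |BC|² = 1352/45]
   → B = (176/15, -26/5)

B = (176/15, -26/5)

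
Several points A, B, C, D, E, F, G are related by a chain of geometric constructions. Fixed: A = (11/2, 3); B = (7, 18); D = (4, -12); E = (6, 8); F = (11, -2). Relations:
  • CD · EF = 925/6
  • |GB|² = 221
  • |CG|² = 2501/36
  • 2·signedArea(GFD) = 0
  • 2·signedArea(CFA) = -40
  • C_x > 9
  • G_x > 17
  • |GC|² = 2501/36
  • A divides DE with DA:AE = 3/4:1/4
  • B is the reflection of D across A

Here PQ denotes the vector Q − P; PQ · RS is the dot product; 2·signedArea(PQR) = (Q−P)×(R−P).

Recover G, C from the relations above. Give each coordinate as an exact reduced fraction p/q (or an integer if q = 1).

C = (59/6, 19/3)
G = (18, 8)

1. C_x = 59/6  [2·signedArea(CFA) = -40 ∩ CD · EF = 925/6]
2. C_y = 19/3  [2·signedArea(CFA) = -40 ∩ CD · EF = 925/6]
   → C = (59/6, 19/3)
3. G_x = 18  [line 10·x + -7·y + -124 = 0 ∩ |GC|² = 2501/36]
4. G_y = 8  [line 10·x + -7·y + -124 = 0 ∩ |GC|² = 2501/36]
   → G = (18, 8)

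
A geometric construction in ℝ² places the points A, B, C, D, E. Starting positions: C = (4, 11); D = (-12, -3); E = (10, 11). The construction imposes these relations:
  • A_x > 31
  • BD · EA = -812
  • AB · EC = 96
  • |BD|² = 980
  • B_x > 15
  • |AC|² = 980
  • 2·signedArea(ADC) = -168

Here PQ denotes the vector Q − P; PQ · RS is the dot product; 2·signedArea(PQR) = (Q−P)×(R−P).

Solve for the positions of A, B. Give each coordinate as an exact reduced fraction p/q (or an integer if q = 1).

A = (32, 25)
B = (16, 11)

1. A_x = 32  [line -14·x + 16·y + 48 = 0 ∩ |AC|² = 980]
2. A_y = 25  [line -14·x + 16·y + 48 = 0 ∩ |AC|² = 980]
   → A = (32, 25)
3. B_x = 16  [AB · EC = 96 ∩ BD · EA = -812]
4. B_y = 11  [AB · EC = 96 ∩ BD · EA = -812]
   → B = (16, 11)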